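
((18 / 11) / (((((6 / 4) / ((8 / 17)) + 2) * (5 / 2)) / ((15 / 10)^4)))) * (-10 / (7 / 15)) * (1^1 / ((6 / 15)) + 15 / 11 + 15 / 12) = -4920750 / 70301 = -70.00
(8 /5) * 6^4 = 10368 /5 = 2073.60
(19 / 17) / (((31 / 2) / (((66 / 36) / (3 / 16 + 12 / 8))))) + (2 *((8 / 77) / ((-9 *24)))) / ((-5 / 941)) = 4262882 / 16434495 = 0.26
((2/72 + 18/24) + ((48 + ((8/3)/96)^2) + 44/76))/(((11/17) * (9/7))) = 13148191/221616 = 59.33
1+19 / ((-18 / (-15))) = 101 / 6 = 16.83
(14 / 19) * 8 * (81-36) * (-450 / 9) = -252000 / 19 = -13263.16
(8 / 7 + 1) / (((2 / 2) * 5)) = 3 / 7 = 0.43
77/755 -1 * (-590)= 590.10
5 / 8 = 0.62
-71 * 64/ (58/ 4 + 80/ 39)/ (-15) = 118144/ 6455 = 18.30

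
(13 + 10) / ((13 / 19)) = 437 / 13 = 33.62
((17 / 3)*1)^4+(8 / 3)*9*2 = 87409 / 81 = 1079.12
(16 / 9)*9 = 16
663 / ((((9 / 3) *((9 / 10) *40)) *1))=221 / 36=6.14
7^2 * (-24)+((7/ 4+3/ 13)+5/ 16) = -1173.71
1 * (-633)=-633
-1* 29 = -29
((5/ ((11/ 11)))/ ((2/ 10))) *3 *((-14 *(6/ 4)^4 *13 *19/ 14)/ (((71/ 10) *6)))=-2500875/ 1136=-2201.47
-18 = -18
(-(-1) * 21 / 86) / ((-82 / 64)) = -336 / 1763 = -0.19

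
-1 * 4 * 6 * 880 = -21120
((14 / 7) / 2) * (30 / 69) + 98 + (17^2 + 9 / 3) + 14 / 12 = 54041 / 138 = 391.60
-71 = -71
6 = 6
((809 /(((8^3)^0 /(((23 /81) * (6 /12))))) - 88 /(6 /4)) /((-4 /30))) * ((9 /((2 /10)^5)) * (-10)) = 711171875 /6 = 118528645.83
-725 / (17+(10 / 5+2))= -725 / 21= -34.52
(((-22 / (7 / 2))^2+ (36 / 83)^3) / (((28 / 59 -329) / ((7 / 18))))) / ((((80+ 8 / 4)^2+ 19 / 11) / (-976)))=351317782448512 / 51656831040014109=0.01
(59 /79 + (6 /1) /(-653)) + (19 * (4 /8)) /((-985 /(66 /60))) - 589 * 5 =-2992158323083 /1016263900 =-2944.27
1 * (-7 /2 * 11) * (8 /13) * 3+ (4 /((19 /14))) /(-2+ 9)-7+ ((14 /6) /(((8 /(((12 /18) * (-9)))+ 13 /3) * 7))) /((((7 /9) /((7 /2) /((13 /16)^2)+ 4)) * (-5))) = -8757223 /112385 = -77.92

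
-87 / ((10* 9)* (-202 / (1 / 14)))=29 / 84840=0.00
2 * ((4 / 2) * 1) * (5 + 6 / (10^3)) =2503 / 125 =20.02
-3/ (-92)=0.03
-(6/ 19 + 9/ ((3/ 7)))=-405/ 19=-21.32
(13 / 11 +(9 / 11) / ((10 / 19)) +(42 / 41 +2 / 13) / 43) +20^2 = 1015403699 / 2521090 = 402.76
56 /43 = 1.30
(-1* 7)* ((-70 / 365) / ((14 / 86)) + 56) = -28014 / 73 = -383.75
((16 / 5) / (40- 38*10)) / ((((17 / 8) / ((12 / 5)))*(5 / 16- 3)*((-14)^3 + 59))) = -2048 / 1390270625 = -0.00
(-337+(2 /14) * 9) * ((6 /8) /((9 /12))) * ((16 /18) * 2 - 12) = 216200 /63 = 3431.75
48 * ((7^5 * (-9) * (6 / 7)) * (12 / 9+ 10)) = -70531776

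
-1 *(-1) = 1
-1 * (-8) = 8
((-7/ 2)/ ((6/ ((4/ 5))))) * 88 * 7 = -287.47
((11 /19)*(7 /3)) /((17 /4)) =308 /969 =0.32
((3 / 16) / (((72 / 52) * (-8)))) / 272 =-13 / 208896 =-0.00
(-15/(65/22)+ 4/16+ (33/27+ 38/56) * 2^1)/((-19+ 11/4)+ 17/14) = 3359/49257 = 0.07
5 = 5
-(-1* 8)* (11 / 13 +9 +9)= 150.77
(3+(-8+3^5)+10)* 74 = 18352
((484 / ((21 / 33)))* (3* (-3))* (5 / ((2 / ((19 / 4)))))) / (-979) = 103455 / 1246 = 83.03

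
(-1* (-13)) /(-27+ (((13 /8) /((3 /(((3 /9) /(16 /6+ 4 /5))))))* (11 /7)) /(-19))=-165984 /344791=-0.48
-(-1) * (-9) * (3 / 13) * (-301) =8127 / 13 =625.15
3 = 3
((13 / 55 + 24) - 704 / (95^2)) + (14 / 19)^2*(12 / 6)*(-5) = 97859 / 5225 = 18.73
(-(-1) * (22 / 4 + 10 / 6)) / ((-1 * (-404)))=43 / 2424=0.02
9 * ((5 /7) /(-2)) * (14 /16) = -45 /16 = -2.81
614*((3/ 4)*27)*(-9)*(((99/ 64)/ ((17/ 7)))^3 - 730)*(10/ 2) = 1051699558281687045/ 2575826944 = 408295891.43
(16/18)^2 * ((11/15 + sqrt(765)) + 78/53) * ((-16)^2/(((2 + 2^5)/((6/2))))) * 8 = 114884608/364905 + 65536 * sqrt(85)/153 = 4263.93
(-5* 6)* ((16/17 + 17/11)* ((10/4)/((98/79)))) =-150.34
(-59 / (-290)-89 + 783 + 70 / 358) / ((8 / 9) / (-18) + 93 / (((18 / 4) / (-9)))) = -2919746331 / 782283700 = -3.73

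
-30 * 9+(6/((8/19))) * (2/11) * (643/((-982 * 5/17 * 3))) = -29373089/108020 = -271.92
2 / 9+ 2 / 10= 19 / 45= 0.42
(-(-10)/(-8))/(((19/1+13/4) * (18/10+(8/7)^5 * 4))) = -420175/71789447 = -0.01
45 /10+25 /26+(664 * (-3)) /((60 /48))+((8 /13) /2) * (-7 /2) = -1589.22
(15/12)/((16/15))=75/64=1.17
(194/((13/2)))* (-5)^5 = -1212500/13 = -93269.23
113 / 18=6.28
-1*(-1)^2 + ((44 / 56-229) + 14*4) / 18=-2663 / 252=-10.57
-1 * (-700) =700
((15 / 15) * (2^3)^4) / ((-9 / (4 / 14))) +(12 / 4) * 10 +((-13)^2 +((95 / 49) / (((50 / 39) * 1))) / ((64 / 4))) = 4873069 / 70560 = 69.06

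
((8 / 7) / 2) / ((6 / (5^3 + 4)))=12.29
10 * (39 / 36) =65 / 6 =10.83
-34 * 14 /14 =-34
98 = 98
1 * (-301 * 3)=-903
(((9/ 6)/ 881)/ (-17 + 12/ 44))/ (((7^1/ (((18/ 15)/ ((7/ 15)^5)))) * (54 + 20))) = -15035625/ 1411281638704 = -0.00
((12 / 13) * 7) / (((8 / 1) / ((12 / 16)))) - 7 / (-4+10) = -175 / 312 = -0.56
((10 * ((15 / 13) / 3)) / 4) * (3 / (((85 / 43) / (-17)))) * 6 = -1935 / 13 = -148.85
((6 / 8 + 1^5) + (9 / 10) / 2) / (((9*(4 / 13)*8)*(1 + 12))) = 11 / 1440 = 0.01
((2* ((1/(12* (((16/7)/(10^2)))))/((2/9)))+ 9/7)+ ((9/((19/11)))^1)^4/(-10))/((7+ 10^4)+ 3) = -2890858161/730527397600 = -0.00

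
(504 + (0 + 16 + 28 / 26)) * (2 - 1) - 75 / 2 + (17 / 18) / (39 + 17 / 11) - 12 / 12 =50366089 / 104364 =482.60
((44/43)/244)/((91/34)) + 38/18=2.11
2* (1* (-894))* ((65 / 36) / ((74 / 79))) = -765115 / 222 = -3446.46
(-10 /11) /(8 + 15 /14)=-140 /1397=-0.10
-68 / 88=-17 / 22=-0.77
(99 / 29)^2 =9801 / 841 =11.65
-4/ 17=-0.24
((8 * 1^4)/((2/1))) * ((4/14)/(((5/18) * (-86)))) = -72/1505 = -0.05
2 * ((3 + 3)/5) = 12/5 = 2.40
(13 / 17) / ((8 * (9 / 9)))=13 / 136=0.10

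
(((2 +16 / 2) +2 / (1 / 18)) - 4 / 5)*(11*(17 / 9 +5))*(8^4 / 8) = 78915584 / 45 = 1753679.64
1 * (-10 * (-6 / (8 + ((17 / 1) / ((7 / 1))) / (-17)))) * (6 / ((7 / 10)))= 720 / 11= 65.45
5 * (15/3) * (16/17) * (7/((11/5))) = 14000/187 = 74.87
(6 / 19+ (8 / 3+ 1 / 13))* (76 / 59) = 9068 / 2301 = 3.94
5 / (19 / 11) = 55 / 19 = 2.89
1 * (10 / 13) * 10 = 100 / 13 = 7.69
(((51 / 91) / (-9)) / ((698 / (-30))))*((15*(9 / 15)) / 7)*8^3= 391680 / 222313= 1.76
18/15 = 6/5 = 1.20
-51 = -51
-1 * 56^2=-3136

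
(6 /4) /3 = 1 /2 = 0.50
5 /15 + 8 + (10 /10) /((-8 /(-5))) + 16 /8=10.96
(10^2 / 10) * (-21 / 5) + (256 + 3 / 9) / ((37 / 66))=15364 / 37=415.24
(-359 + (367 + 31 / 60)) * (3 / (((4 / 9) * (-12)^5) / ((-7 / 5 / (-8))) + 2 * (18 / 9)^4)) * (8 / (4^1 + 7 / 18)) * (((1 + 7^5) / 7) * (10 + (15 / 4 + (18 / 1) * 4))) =-3314237157 / 218408140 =-15.17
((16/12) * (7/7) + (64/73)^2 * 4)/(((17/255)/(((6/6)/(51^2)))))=352340/13860729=0.03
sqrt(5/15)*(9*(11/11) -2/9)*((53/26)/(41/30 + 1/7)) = 146545*sqrt(3)/37089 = 6.84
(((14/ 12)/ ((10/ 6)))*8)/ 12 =7/ 15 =0.47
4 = 4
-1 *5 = -5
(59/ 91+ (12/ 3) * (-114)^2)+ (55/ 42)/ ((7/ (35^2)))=28508743/ 546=52213.82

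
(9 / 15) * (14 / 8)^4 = 7203 / 1280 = 5.63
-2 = -2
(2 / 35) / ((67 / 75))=30 / 469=0.06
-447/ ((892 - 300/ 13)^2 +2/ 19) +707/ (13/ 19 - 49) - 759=-143482761173683/ 185466067713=-773.63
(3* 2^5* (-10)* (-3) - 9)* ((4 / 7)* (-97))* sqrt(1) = -1113948 / 7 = -159135.43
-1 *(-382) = 382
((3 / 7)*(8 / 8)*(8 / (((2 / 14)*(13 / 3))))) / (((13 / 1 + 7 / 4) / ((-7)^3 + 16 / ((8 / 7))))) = -94752 / 767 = -123.54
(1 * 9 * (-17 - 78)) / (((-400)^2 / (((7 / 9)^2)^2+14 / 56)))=-61427 / 18662400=-0.00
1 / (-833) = -1 / 833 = -0.00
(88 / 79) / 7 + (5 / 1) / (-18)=-1181 / 9954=-0.12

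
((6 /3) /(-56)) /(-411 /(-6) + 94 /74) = -0.00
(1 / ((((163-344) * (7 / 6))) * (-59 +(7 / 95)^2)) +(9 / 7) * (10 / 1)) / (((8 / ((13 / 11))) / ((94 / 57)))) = 883228370765 / 281976004156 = 3.13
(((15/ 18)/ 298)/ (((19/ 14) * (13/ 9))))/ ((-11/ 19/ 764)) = -40110/ 21307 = -1.88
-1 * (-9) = 9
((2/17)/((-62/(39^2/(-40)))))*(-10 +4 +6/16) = -13689/33728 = -0.41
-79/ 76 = -1.04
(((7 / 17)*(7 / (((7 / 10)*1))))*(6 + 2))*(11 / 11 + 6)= 3920 / 17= 230.59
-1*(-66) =66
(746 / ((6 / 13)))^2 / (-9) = -23512801 / 81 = -290281.49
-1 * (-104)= 104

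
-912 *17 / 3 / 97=-5168 / 97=-53.28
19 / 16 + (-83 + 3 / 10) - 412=-39481 / 80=-493.51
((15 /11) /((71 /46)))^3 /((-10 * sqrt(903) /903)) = -32850900 * sqrt(903) /476379541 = -2.07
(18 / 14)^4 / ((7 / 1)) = 0.39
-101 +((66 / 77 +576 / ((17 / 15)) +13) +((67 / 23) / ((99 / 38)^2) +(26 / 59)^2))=39379400593514 / 93378998097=421.72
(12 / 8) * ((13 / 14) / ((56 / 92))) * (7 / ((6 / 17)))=45.38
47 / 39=1.21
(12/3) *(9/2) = 18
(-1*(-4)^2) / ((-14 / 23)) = 184 / 7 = 26.29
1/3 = 0.33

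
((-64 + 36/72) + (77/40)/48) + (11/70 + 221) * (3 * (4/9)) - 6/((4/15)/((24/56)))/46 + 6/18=14314729/61824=231.54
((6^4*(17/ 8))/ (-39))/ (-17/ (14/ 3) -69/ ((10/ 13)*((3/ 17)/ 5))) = 189/ 6812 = 0.03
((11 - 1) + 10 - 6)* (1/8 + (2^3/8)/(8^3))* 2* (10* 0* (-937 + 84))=0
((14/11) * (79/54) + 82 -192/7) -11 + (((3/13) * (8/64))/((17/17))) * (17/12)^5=30286887517/664215552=45.60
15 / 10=3 / 2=1.50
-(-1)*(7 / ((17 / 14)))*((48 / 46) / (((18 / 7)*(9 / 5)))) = 13720 / 10557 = 1.30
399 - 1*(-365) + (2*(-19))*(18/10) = 3478/5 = 695.60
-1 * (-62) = 62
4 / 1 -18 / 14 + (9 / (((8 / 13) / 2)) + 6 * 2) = 1231 / 28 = 43.96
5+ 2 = 7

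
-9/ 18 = -1/ 2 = -0.50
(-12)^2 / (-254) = -72 / 127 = -0.57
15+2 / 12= 91 / 6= 15.17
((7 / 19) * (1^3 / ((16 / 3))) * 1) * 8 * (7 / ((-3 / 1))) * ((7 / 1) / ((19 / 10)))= -1715 / 361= -4.75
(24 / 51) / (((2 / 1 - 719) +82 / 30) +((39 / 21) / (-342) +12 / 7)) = -95760 / 144998389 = -0.00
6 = 6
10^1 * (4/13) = 40/13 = 3.08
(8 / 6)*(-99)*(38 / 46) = -109.04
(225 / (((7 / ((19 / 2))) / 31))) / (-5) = -26505 / 14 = -1893.21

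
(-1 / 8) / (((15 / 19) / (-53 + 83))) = -19 / 4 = -4.75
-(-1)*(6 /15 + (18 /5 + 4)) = 8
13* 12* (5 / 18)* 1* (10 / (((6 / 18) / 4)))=5200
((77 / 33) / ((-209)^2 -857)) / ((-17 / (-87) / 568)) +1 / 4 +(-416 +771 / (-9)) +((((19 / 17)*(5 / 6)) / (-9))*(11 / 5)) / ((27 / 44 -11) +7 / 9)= -2082682679729 / 4155105660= -501.23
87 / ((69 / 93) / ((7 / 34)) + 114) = 651 / 880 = 0.74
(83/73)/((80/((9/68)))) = 0.00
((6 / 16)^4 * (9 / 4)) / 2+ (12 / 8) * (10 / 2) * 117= 28754649 / 32768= 877.52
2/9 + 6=56/9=6.22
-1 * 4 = -4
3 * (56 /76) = 42 /19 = 2.21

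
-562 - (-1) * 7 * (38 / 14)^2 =-3573 / 7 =-510.43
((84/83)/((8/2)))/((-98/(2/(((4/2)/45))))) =-135/1162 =-0.12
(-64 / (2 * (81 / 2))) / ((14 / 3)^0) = -64 / 81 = -0.79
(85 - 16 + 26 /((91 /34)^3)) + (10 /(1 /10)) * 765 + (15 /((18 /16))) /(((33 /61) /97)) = 453136458829 /5738733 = 78961.06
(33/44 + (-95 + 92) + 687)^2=7502121/16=468882.56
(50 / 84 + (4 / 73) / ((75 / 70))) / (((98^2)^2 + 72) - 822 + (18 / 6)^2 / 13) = 42939 / 6127241910370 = 0.00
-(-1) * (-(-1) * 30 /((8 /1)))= 3.75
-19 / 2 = -9.50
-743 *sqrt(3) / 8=-160.86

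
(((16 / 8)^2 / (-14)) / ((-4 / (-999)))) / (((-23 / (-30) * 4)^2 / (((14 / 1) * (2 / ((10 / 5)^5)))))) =-224775 / 33856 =-6.64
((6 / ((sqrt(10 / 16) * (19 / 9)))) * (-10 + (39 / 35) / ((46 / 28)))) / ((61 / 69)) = -347328 * sqrt(10) / 28975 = -37.91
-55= -55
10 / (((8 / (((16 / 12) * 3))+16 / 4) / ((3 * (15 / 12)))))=6.25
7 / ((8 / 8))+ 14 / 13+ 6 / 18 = 8.41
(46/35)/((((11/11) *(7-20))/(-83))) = 8.39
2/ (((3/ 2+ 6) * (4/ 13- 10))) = -26/ 945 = -0.03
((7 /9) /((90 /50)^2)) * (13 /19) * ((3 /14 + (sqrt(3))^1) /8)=325 /73872 + 2275 * sqrt(3) /110808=0.04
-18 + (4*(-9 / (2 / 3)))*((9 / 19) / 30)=-18.85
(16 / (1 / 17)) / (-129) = -272 / 129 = -2.11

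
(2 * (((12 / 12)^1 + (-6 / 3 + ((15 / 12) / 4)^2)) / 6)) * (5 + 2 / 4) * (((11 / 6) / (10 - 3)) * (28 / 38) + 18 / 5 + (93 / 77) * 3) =-27973 / 2280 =-12.27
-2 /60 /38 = -1 /1140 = -0.00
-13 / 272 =-0.05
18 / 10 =9 / 5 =1.80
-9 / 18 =-1 / 2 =-0.50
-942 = -942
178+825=1003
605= 605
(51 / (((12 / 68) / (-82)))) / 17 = -1394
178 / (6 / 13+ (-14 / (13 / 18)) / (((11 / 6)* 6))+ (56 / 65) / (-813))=-136.74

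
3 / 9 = 1 / 3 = 0.33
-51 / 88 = -0.58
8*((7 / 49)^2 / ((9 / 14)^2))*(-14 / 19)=-448 / 1539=-0.29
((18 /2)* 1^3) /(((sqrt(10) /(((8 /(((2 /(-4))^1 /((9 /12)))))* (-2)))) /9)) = 972* sqrt(10) /5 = 614.75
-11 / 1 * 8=-88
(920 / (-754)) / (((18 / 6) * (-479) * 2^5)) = 0.00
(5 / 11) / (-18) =-5 / 198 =-0.03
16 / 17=0.94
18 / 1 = 18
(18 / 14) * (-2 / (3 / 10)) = -60 / 7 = -8.57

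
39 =39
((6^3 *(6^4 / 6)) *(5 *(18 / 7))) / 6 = 699840 / 7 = 99977.14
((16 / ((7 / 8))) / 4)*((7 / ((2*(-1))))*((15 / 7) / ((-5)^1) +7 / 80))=191 / 35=5.46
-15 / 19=-0.79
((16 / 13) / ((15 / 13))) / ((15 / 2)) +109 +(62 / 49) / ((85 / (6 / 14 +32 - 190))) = 140114497 / 1311975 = 106.80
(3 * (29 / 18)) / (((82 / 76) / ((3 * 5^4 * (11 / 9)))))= 3788125 / 369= 10265.92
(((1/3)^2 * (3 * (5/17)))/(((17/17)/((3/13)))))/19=5/4199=0.00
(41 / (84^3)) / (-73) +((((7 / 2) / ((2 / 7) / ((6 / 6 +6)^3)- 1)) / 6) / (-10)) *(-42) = -1272591842147 / 518992367040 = -2.45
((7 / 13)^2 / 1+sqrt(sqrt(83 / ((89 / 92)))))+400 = 403.33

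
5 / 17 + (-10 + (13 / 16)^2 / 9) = -377287 / 39168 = -9.63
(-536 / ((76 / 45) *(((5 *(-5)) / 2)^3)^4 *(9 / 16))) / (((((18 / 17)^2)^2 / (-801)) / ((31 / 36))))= 31619291981824 / 1486051082611083984375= 0.00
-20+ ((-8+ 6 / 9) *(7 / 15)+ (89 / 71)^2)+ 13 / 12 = -18844081 / 907380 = -20.77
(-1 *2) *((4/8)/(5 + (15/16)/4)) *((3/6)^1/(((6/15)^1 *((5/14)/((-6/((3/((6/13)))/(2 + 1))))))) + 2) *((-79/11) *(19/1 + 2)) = -2123520/9581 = -221.64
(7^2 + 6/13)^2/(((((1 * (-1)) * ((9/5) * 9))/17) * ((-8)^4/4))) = -35143165/14017536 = -2.51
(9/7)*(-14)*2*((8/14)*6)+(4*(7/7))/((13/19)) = -117.58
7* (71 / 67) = 497 / 67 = 7.42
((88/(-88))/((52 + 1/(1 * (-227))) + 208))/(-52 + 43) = 227/531171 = 0.00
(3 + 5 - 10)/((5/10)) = -4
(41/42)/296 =41/12432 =0.00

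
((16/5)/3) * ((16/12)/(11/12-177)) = -0.01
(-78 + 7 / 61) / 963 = -4751 / 58743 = -0.08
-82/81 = -1.01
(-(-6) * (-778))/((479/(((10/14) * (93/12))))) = -180885/3353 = -53.95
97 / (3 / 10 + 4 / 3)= 2910 / 49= 59.39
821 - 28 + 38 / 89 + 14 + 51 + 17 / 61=4661913 / 5429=858.71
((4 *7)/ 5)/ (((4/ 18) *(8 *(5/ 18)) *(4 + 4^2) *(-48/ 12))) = -567/ 4000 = -0.14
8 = 8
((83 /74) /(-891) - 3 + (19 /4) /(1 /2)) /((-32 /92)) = -1231903 /65934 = -18.68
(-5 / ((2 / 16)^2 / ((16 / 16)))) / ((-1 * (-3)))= -320 / 3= -106.67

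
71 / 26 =2.73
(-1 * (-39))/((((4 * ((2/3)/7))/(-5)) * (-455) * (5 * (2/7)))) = 63/80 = 0.79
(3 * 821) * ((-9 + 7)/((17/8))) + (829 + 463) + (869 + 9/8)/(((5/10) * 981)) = -68331919/66708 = -1024.34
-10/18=-5/9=-0.56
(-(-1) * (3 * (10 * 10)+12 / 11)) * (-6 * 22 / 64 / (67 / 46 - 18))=28566 / 761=37.54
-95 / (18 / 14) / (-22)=665 / 198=3.36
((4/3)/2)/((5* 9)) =0.01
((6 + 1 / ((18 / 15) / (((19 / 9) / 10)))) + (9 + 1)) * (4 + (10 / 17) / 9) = 543317 / 8262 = 65.76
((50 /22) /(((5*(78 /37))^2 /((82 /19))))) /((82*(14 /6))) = 1369 /2966964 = 0.00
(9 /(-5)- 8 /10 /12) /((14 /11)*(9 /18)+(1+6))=-11 /45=-0.24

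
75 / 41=1.83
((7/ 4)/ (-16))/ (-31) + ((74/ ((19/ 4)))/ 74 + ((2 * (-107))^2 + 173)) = 1732855493/ 37696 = 45969.21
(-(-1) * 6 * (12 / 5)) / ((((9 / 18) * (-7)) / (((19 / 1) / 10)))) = -1368 / 175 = -7.82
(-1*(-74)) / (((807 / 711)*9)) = 5846 / 807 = 7.24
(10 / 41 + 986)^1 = 40436 / 41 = 986.24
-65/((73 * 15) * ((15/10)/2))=-52/657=-0.08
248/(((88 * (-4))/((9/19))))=-279/836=-0.33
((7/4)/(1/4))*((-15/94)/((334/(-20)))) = 525/7849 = 0.07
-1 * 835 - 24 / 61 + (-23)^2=-306.39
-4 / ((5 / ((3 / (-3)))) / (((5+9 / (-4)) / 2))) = 11 / 10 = 1.10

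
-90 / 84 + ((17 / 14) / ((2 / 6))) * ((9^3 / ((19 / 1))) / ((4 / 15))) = 556545 / 1064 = 523.07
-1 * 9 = -9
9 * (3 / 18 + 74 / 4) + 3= 171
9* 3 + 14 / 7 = 29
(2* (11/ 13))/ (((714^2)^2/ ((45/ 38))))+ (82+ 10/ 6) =596760072011431/ 7132590502128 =83.67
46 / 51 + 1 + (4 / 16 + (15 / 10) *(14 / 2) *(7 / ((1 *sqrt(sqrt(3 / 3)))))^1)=15433 / 204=75.65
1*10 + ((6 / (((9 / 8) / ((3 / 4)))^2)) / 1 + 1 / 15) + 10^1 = 22.73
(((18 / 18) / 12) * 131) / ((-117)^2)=131 / 164268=0.00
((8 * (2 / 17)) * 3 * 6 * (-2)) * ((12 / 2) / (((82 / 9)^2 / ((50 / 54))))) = -64800 / 28577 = -2.27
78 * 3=234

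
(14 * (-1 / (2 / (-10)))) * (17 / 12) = 595 / 6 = 99.17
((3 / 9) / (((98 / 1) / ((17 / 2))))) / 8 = 17 / 4704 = 0.00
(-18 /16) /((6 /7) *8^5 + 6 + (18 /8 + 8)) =-63 /1573774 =-0.00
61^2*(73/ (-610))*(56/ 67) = -124684/ 335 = -372.19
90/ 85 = 1.06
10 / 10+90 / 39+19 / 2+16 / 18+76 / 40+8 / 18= 3128 / 195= 16.04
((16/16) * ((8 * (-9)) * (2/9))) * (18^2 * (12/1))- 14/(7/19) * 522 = -82044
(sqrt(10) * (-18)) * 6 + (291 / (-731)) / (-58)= -341.52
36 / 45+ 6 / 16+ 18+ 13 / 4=897 / 40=22.42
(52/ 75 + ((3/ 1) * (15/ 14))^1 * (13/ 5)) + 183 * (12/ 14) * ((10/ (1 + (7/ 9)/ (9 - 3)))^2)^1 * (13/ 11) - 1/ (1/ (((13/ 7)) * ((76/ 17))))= 174006678521/ 11977350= 14527.98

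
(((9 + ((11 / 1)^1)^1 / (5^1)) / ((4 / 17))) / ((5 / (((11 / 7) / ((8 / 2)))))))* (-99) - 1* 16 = -19313 / 50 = -386.26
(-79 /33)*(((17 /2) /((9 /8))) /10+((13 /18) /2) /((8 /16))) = -10507 /2970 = -3.54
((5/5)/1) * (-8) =-8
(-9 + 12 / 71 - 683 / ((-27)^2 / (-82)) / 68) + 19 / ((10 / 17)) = 108222812 / 4399515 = 24.60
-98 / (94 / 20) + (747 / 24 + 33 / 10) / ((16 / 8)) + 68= 241999 / 3760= 64.36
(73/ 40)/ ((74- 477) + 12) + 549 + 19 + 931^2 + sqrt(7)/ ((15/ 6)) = 2 * sqrt(7)/ 5 + 13565025487/ 15640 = 867330.05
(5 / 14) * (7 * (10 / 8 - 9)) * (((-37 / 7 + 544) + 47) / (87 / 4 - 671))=317750 / 18179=17.48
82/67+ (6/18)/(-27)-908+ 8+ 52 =-846.79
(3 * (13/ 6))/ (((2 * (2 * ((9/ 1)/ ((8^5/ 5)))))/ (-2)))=-106496/ 45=-2366.58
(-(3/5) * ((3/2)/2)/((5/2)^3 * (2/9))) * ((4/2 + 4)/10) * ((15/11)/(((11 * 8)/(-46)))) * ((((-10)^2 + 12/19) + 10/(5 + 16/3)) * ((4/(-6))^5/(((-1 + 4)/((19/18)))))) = -5505464/21099375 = -0.26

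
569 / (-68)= -569 / 68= -8.37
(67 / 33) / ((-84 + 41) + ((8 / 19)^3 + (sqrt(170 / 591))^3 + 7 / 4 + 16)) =-87364130172101253324 / 1083257148862442938901 - 1689007346627680*sqrt(100470) / 1083257148862442938901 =-0.08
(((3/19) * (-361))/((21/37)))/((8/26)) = -9139/28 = -326.39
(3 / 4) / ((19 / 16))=12 / 19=0.63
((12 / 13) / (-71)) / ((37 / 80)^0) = -0.01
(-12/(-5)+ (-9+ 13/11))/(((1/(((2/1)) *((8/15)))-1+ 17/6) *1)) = -1.96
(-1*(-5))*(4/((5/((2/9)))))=8/9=0.89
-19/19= -1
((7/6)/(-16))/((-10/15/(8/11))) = 7/88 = 0.08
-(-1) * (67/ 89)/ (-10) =-67/ 890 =-0.08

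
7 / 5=1.40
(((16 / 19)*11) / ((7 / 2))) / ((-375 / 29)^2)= 296032 / 18703125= 0.02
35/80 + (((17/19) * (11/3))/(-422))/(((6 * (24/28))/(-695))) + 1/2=3443155/1731888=1.99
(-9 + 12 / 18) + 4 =-13 / 3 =-4.33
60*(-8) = -480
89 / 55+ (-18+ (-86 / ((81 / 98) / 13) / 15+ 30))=-1023197 / 13365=-76.56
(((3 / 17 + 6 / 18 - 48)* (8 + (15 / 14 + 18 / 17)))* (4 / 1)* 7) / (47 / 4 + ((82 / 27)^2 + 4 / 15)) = -56759376240 / 89498387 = -634.19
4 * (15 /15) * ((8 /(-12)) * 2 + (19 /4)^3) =20321 /48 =423.35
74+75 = 149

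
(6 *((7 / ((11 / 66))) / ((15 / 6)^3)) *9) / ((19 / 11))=199584 / 2375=84.04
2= 2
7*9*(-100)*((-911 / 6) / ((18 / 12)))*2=1275400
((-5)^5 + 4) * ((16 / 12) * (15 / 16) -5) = 46815 / 4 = 11703.75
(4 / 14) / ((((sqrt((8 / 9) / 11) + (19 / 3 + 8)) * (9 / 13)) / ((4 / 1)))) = 49192 / 426951 - 208 * sqrt(22) / 426951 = 0.11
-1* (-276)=276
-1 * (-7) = 7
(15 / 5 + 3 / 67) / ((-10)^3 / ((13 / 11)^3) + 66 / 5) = -1120470 / 218084933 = -0.01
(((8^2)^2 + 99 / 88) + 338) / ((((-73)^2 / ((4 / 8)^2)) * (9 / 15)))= 59135 / 170528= 0.35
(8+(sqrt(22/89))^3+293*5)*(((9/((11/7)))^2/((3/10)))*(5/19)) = 42386.72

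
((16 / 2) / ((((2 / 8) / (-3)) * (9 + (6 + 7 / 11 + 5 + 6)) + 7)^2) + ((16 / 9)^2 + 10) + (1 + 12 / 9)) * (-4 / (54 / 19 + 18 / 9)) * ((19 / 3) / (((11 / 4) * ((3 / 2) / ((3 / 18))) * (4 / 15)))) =-922323966635 / 73435620357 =-12.56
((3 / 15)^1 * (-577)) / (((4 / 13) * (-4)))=93.76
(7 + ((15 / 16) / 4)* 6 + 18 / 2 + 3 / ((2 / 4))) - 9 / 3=653 / 32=20.41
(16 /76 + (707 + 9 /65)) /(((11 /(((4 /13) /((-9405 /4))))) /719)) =-101511296 /16777475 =-6.05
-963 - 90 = -1053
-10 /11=-0.91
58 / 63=0.92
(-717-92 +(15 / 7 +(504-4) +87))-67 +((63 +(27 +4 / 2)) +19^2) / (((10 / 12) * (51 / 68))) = 15328 / 35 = 437.94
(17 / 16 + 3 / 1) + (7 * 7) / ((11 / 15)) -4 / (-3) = 38129 / 528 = 72.21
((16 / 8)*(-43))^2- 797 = 6599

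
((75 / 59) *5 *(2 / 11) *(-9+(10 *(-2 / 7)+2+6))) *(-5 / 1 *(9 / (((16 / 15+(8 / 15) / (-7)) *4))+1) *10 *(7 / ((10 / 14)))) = 482304375 / 67496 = 7145.67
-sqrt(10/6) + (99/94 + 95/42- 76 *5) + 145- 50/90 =-687664/2961- sqrt(15)/3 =-233.53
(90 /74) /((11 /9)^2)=3645 /4477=0.81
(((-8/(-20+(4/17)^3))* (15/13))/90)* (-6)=-9826/319137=-0.03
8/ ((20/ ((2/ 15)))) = 4/ 75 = 0.05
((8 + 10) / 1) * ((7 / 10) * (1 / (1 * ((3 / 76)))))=1596 / 5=319.20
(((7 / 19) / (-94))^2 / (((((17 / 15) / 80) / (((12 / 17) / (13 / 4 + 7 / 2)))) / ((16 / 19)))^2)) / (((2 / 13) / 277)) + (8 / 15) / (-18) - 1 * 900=-2917966898471202976 / 3245933167969815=-898.96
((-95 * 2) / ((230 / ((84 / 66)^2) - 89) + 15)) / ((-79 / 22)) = 409640 / 526377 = 0.78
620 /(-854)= -0.73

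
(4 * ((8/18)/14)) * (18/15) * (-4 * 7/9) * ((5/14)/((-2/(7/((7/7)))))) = 16/27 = 0.59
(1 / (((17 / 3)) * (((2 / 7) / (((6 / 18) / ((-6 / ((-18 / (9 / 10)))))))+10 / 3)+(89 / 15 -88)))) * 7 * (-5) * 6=0.47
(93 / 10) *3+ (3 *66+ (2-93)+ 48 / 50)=6793 / 50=135.86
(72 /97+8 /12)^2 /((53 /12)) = 672400 /1496031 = 0.45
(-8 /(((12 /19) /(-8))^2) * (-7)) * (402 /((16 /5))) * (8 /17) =27089440 /51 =531165.49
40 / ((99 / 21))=280 / 33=8.48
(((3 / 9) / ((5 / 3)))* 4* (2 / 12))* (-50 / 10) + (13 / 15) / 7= -19 / 35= -0.54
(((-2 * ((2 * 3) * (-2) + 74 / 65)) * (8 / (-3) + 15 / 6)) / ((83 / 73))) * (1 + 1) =-103076 / 16185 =-6.37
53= 53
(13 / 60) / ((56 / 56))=13 / 60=0.22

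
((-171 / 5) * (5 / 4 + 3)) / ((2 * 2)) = -2907 / 80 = -36.34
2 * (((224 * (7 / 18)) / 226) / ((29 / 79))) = 61936 / 29493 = 2.10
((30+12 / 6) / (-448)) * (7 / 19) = -1 / 38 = -0.03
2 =2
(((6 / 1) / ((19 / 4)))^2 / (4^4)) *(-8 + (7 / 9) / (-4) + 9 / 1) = 29 / 5776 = 0.01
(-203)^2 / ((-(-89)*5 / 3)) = 123627 / 445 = 277.81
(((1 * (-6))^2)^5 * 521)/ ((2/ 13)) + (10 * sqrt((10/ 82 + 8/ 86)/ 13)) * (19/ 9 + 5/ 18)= 5 * sqrt(8686301)/ 4797 + 204768705024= 204768705027.07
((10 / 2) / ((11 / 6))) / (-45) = -2 / 33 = -0.06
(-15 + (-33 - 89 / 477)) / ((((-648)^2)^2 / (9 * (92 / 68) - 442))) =167951395 / 1429773764972544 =0.00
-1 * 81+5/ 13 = -1048/ 13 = -80.62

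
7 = 7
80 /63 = 1.27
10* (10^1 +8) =180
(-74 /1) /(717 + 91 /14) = -148 /1447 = -0.10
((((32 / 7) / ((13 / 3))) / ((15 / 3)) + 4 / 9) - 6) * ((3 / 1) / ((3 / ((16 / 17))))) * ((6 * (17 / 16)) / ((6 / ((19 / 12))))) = -207917 / 24570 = -8.46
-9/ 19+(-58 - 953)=-1011.47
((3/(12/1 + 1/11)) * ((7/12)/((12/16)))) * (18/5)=66/95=0.69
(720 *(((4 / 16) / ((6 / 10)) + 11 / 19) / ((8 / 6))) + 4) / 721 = 10291 / 13699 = 0.75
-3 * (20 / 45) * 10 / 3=-40 / 9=-4.44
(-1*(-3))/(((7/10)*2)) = 15/7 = 2.14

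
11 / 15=0.73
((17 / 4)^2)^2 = 83521 / 256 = 326.25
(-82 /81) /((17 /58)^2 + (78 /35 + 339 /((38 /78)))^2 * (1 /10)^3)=-30496720450000 /14682487969502019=-0.00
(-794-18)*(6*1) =-4872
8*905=7240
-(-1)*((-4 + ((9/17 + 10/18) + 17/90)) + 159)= 239099/1530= 156.27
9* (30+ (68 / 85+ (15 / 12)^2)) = 23301 / 80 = 291.26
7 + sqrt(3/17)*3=3*sqrt(51)/17 + 7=8.26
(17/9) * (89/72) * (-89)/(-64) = 134657/41472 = 3.25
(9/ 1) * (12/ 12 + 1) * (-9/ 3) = -54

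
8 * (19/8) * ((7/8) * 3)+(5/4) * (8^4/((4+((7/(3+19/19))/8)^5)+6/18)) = 4297235560923/3490064296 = 1231.28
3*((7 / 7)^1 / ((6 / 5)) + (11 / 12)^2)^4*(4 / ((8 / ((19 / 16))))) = 64094648659 / 4586471424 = 13.97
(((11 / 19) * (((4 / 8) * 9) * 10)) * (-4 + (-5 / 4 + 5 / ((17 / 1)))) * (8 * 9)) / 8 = -1501335 / 1292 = -1162.02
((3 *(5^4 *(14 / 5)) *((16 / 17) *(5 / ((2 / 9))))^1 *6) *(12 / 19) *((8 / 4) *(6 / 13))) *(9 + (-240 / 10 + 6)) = -14696640000 / 4199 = -3500033.34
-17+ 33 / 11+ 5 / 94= -1311 / 94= -13.95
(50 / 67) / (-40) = -5 / 268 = -0.02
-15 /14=-1.07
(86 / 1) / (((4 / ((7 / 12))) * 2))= 301 / 48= 6.27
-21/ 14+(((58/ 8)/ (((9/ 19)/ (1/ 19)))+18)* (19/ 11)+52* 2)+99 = 92657/ 396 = 233.98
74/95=0.78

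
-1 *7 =-7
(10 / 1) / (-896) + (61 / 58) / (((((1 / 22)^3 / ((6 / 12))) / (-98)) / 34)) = -242393457297 / 12992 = -18657131.87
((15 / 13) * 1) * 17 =255 / 13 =19.62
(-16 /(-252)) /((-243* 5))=-4 /76545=-0.00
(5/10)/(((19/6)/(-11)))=-33/19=-1.74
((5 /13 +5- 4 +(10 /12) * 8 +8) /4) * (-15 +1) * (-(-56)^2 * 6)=13741952 /13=1057073.23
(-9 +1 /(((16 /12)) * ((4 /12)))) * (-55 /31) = 1485 /124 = 11.98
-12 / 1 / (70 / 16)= -2.74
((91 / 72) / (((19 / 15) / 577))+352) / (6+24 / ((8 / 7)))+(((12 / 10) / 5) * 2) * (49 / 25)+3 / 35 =1906123817 / 53865000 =35.39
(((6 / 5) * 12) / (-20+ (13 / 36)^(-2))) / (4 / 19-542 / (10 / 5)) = 19266 / 4467575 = 0.00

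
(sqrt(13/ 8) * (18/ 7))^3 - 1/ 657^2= -1/ 431649+ 9477 * sqrt(26)/ 1372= 35.22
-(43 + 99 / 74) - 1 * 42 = -6389 / 74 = -86.34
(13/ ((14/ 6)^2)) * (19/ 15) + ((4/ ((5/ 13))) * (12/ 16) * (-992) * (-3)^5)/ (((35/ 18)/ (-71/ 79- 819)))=-76725619453353/ 96775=-792824794.14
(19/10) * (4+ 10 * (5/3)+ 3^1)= 1349/30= 44.97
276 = 276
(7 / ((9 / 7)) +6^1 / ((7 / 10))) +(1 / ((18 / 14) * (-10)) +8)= 4607 / 210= 21.94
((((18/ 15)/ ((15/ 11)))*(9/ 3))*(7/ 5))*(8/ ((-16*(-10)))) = 231/ 1250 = 0.18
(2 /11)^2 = 4 /121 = 0.03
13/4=3.25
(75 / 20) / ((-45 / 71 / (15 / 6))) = -355 / 24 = -14.79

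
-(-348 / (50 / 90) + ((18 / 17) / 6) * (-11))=53409 / 85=628.34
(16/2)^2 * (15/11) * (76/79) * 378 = 27578880/869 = 31736.34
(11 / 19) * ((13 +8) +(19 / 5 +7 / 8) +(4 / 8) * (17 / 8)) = 15.48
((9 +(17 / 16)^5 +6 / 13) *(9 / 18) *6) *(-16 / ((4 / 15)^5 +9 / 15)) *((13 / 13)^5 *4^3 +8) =-3022837002590625 / 48631291904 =-62158.27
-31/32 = -0.97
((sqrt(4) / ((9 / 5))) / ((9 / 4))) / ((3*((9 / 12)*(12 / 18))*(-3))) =-80 / 729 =-0.11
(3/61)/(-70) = -3/4270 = -0.00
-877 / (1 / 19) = -16663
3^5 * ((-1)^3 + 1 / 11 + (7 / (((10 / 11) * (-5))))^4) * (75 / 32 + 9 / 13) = 99494818762959 / 28600000000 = 3478.84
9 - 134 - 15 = -140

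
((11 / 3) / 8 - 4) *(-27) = 765 / 8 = 95.62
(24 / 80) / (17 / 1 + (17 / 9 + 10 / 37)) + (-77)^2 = 378271199 / 63800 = 5929.02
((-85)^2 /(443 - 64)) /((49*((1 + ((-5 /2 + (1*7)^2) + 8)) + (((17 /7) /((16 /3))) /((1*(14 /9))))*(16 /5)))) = 36125 /5240433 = 0.01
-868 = -868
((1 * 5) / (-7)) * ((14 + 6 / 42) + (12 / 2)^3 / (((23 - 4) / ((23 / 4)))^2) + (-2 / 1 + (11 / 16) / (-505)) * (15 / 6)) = -20.66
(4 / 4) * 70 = 70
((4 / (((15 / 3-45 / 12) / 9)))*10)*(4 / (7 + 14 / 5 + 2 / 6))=2160 / 19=113.68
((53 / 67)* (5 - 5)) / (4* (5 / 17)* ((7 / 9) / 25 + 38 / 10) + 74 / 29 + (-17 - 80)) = 0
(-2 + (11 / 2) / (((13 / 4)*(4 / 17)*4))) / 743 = -21 / 77272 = -0.00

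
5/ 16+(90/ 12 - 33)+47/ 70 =-13729/ 560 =-24.52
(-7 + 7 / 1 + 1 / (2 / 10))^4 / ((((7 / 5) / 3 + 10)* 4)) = 9375 / 628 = 14.93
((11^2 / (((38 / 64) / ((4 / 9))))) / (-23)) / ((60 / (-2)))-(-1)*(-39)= -2293061 / 58995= -38.87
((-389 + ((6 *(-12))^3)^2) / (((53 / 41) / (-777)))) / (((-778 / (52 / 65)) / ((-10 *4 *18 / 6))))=-213030158390234640 / 20617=-10332742804008.08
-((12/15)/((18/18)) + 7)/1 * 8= -312/5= -62.40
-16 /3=-5.33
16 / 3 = 5.33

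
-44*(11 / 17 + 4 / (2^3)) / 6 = -143 / 17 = -8.41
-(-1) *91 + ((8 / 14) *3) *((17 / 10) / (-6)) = 3168 / 35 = 90.51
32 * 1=32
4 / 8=1 / 2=0.50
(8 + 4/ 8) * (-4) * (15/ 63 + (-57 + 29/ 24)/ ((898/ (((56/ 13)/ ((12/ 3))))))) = -219521/ 37716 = -5.82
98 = 98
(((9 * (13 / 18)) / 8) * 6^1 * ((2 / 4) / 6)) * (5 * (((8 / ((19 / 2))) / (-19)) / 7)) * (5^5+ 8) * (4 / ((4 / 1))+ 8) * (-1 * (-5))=-9164025 / 5054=-1813.22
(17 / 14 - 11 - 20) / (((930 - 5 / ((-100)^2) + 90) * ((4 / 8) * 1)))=-834000 / 14279993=-0.06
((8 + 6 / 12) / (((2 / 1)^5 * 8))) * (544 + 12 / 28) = 64787 / 3584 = 18.08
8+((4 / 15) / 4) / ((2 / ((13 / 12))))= 2893 / 360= 8.04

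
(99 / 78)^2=1089 / 676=1.61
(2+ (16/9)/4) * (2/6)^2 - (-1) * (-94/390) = 161/5265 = 0.03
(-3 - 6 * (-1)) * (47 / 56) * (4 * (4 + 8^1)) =846 / 7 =120.86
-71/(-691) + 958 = 662049/691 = 958.10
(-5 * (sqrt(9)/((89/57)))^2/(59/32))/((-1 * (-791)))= -4678560/369665149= -0.01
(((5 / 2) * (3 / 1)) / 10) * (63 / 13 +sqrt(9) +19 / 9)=1165 / 156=7.47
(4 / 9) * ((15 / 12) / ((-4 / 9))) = -5 / 4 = -1.25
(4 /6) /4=1 /6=0.17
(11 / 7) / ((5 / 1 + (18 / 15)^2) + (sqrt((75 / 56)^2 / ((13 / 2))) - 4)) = 4440800 / 6575749 - 187500 * sqrt(26) / 6575749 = 0.53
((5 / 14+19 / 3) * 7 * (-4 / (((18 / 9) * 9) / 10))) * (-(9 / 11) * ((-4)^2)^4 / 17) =184156160 / 561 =328264.10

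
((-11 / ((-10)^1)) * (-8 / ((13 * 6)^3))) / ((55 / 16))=-8 / 1482975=-0.00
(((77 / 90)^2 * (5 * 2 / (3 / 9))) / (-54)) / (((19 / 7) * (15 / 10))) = -41503 / 415530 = -0.10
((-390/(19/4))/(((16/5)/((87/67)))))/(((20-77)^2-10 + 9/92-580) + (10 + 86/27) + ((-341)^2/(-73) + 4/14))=-53835204150/1744597612981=-0.03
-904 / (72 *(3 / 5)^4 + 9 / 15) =-565000 / 6207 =-91.03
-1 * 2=-2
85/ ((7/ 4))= 340/ 7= 48.57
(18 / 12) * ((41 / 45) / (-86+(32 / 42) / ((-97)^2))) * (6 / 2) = -8101149 / 169926380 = -0.05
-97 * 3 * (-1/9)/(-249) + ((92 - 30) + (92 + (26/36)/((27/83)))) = 6296371/40338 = 156.09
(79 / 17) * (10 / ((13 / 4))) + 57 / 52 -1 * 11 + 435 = 388425 / 884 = 439.39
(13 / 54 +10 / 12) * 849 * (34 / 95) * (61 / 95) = 209.56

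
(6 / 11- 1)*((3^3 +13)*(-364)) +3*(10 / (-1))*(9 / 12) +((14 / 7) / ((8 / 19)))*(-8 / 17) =2465949 / 374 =6593.45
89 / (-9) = -89 / 9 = -9.89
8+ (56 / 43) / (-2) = 316 / 43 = 7.35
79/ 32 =2.47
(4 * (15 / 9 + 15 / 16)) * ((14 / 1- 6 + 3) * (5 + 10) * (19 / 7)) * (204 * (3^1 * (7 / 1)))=19985625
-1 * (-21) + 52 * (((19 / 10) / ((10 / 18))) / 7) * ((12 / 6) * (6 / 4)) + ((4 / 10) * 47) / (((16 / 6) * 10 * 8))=1089819 / 11200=97.31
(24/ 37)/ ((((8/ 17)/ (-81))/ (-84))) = 347004/ 37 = 9378.49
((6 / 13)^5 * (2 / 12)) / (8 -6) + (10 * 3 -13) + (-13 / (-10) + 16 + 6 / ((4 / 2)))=138498769 / 3712930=37.30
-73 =-73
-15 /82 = -0.18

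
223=223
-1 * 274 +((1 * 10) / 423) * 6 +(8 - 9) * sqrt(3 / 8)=-38614 / 141 - sqrt(6) / 4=-274.47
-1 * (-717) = 717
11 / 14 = 0.79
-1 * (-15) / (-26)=-15 / 26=-0.58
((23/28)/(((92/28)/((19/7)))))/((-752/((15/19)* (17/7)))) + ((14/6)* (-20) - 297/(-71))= -1333804523/31394496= -42.49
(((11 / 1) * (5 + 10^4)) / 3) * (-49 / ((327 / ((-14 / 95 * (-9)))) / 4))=-60398184 / 2071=-29163.78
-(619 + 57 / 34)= -21103 / 34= -620.68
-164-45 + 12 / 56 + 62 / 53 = -154051 / 742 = -207.62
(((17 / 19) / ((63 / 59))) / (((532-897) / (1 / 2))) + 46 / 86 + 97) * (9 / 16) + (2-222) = -165.14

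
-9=-9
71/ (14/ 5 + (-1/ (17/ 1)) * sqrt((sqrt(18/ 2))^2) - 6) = -6035/ 287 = -21.03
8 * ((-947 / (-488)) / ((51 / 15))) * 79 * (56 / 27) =20947640 / 27999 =748.16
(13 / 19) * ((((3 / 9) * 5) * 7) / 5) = 91 / 57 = 1.60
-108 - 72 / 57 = -2076 / 19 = -109.26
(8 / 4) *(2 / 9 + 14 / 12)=25 / 9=2.78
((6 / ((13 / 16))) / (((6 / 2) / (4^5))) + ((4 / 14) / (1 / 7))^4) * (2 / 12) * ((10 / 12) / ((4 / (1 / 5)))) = 229 / 13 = 17.62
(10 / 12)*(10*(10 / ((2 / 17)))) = 708.33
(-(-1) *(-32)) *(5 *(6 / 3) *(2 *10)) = -6400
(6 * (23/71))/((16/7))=0.85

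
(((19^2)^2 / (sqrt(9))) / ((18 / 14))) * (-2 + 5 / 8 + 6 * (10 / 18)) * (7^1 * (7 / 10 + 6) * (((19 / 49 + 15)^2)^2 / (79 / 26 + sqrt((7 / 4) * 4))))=17027579025475588225006 / 71900598105 - 5604013350156522706964 * sqrt(7) / 71900598105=30608276079.45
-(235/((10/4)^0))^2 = -55225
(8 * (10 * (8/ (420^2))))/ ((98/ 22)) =88/ 108045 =0.00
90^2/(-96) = -84.38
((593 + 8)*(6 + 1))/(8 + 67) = 56.09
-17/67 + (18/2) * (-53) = -31976/67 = -477.25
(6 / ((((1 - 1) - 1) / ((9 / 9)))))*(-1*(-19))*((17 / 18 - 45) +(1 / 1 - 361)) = 46062.33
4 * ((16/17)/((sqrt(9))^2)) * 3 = 64/51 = 1.25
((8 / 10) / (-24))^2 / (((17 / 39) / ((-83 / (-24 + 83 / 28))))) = 7553 / 750975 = 0.01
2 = 2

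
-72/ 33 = -24/ 11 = -2.18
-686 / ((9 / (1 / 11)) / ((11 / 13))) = -686 / 117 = -5.86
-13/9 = -1.44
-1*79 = -79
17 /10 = 1.70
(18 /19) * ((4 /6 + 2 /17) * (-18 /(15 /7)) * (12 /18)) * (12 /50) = -8064 /8075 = -1.00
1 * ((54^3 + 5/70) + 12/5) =11022653/70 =157466.47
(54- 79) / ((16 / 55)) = -1375 / 16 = -85.94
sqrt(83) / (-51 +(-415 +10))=-sqrt(83) / 456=-0.02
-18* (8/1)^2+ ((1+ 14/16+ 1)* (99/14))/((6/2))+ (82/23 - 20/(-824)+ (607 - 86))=-164671505/265328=-620.63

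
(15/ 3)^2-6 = 19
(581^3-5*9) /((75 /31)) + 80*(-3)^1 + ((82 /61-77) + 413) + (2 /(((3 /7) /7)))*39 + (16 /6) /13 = 4821370725268 /59475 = 81065501.90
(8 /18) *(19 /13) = 76 /117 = 0.65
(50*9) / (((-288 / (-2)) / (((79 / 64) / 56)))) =1975 / 28672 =0.07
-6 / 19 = -0.32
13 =13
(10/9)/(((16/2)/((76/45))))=19/81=0.23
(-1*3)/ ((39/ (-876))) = 876/ 13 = 67.38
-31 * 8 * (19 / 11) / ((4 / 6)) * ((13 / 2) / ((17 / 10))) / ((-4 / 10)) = 1148550 / 187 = 6141.98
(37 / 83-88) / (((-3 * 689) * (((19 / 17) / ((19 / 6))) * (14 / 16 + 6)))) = 38012 / 2177505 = 0.02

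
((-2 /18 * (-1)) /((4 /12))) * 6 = 2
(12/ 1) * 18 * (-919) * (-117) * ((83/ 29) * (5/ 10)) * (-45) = -43372627740/ 29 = -1495607853.10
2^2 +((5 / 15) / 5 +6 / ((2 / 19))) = 916 / 15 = 61.07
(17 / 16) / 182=17 / 2912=0.01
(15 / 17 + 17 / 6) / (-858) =-379 / 87516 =-0.00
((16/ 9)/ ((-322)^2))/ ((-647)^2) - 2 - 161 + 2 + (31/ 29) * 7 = -434768407504336/ 2832049375029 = -153.52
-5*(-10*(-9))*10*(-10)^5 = 450000000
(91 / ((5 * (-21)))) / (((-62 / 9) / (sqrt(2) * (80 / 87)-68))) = -1326 / 155+104 * sqrt(2) / 899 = -8.39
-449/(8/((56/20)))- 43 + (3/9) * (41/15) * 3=-2369/12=-197.42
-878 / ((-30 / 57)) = 8341 / 5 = 1668.20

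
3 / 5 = 0.60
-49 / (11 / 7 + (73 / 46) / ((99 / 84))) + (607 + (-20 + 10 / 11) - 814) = -41419668 / 170533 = -242.88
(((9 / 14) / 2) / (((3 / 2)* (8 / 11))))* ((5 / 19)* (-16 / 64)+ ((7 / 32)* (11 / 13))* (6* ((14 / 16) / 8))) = 464739 / 28327936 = 0.02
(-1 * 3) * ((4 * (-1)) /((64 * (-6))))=-0.03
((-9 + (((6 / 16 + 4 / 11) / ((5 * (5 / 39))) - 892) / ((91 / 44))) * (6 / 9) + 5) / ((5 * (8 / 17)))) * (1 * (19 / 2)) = -128370859 / 109200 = -1175.56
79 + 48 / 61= 4867 / 61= 79.79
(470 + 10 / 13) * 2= 12240 / 13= 941.54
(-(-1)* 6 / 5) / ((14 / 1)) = 3 / 35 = 0.09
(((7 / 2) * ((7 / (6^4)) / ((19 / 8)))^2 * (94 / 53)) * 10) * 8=322420 / 125531613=0.00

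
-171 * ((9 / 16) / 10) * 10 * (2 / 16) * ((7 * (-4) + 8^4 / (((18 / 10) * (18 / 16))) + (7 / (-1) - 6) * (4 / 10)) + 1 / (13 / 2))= -23922.67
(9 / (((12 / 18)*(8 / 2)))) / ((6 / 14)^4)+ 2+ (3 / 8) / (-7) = 8567 / 84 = 101.99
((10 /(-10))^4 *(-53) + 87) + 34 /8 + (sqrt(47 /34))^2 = 39.63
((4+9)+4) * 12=204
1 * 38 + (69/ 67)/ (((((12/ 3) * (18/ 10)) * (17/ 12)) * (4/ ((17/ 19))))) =193611/ 5092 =38.02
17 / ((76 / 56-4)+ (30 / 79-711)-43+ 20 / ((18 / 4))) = -169218 / 7483603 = -0.02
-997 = -997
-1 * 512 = -512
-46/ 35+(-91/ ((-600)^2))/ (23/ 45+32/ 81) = -27016933/ 20552000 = -1.31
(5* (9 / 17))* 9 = 23.82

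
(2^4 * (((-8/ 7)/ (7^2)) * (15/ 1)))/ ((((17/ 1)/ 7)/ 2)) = -3840/ 833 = -4.61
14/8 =7/4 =1.75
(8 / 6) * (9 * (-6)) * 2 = -144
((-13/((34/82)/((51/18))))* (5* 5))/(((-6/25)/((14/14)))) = 333125/36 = 9253.47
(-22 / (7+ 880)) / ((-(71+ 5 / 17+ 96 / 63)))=3927 / 11529226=0.00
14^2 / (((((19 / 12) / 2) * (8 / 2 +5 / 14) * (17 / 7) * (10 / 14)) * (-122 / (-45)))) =14521248 / 1201883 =12.08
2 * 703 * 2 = 2812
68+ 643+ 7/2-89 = 1251/2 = 625.50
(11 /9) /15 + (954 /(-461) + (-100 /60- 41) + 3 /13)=-35941322 /809055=-44.42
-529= -529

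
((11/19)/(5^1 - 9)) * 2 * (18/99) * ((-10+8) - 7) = 9/19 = 0.47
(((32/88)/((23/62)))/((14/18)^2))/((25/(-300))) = -241056/12397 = -19.44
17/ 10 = 1.70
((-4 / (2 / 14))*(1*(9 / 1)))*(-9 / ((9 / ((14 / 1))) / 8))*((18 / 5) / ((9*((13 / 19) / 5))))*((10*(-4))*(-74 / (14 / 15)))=261645784.62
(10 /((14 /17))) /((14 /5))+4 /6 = 1471 /294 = 5.00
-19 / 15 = -1.27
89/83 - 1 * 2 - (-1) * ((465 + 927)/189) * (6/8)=4.60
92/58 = 46/29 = 1.59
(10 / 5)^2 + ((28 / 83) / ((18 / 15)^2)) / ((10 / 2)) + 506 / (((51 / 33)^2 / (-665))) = -30413447983 / 215883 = -140879.31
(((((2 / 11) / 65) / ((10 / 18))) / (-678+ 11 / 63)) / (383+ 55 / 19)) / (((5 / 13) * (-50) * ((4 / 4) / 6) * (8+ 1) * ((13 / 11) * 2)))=1197 / 4239874112500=0.00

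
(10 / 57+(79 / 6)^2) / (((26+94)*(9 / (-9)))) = -118699 / 82080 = -1.45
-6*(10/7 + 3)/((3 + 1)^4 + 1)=-186/1799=-0.10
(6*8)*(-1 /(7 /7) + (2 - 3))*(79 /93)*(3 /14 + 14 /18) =-158000 /1953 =-80.90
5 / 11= 0.45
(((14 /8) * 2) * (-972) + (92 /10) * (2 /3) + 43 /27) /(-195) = 458227 /26325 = 17.41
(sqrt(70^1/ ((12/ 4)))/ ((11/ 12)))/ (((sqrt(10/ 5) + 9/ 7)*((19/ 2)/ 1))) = 0.21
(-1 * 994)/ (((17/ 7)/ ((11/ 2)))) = -38269/ 17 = -2251.12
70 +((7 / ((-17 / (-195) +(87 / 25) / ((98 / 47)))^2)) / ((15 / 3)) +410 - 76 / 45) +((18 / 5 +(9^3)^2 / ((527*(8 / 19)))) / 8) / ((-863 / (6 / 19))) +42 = 520.66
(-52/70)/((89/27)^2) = -0.07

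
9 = 9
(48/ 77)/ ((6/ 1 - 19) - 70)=-48/ 6391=-0.01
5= 5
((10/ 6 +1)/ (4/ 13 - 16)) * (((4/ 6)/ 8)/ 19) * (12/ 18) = -13/ 26163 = -0.00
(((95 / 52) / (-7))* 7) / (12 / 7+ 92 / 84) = -1995 / 3068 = -0.65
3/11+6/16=57/88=0.65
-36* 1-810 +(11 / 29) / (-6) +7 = -145997 / 174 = -839.06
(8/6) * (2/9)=8/27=0.30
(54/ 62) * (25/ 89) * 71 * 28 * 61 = 81855900/ 2759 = 29668.68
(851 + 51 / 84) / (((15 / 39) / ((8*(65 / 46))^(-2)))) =2522801 / 145600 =17.33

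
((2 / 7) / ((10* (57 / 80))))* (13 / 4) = 52 / 399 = 0.13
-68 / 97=-0.70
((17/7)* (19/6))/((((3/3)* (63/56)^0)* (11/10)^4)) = 1615000/307461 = 5.25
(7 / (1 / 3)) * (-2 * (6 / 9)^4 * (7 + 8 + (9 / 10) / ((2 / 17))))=-8456 / 45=-187.91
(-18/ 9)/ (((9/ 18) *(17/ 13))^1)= -52/ 17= -3.06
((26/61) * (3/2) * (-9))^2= 123201/3721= 33.11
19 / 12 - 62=-60.42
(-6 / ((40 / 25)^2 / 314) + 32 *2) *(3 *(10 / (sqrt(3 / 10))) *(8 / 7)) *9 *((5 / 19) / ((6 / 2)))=-806325 *sqrt(30) / 133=-33206.19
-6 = -6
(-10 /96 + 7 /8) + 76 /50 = 2749 /1200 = 2.29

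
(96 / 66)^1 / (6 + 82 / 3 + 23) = 48 / 1859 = 0.03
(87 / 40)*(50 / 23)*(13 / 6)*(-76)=-35815 / 46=-778.59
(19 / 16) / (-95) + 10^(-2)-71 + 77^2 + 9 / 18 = 2343399 / 400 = 5858.50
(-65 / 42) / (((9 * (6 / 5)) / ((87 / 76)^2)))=-273325 / 1455552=-0.19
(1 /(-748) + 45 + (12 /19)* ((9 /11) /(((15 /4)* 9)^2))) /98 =431681027 /940123800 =0.46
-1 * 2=-2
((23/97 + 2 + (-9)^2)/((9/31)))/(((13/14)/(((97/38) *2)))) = 3504116/2223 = 1576.30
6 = 6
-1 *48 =-48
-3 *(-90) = 270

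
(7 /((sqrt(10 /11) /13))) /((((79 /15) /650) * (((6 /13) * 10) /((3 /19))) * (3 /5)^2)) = 1922375 * sqrt(110) /18012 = 1119.37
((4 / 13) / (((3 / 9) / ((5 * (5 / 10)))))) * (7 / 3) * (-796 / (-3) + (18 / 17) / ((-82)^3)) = 130569455135 / 91389246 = 1428.72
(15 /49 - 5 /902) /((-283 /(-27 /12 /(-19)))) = -0.00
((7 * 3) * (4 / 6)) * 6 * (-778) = -65352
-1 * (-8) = 8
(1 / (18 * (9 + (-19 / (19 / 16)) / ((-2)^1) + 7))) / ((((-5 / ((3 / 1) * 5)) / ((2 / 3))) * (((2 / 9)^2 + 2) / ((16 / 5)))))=-0.01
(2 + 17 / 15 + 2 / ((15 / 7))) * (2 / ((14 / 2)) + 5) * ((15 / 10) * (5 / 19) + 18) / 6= 525881 / 7980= 65.90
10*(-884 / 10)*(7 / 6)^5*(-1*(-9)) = -3714347 / 216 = -17196.05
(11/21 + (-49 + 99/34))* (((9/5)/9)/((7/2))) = -32533/12495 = -2.60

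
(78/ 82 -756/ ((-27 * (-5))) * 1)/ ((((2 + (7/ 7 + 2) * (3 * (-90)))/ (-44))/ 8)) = -41932/ 20705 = -2.03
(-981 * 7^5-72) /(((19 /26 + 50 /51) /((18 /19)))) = -393529354452 /43111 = -9128281.75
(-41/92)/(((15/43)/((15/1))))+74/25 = -16.20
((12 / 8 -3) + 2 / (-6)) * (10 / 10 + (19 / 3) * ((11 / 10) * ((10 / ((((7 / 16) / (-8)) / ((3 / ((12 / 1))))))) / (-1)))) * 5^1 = -368995 / 126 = -2928.53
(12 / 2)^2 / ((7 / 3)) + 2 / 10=547 / 35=15.63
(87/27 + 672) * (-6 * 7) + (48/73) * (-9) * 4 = -6215878/219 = -28383.00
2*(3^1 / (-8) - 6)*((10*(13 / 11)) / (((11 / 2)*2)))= -3315 / 242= -13.70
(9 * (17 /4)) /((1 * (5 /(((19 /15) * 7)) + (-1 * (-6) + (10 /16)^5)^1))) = 166699008 /29022089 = 5.74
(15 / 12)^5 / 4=3125 / 4096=0.76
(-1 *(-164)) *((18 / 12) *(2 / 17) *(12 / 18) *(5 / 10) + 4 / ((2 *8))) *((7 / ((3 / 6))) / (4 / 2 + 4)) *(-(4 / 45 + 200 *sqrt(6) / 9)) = -6443.22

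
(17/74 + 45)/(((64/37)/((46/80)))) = 76981/5120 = 15.04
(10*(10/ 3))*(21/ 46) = 350/ 23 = 15.22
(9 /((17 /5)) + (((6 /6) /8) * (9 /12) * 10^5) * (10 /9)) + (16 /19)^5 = 1315815344491 /126281049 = 10419.74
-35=-35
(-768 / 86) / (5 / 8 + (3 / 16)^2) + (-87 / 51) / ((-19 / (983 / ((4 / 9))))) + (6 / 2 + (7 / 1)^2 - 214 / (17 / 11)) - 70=268337833 / 9388964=28.58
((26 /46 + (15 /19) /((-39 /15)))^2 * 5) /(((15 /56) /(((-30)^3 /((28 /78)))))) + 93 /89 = -96061.73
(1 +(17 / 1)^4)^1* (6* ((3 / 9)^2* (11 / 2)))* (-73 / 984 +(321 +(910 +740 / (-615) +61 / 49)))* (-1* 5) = -15147076559065 / 8036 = -1884902508.59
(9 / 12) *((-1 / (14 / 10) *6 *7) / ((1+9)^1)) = -9 / 4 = -2.25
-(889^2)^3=-493640252540246161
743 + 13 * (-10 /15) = 2203 /3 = 734.33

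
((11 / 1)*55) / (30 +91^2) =605 / 8311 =0.07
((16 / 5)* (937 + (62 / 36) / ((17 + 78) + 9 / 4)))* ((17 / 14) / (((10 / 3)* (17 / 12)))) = 52487984 / 68075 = 771.03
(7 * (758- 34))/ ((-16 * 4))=-1267/ 16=-79.19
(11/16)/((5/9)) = 99/80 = 1.24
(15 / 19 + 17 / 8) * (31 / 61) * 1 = 13733 / 9272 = 1.48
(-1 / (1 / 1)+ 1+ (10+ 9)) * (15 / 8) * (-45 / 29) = -12825 / 232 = -55.28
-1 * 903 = -903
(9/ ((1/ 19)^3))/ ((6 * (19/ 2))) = 1083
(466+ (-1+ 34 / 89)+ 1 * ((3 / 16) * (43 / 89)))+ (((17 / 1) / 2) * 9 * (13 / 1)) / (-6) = 426805 / 1424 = 299.72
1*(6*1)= 6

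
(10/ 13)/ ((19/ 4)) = 40/ 247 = 0.16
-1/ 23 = -0.04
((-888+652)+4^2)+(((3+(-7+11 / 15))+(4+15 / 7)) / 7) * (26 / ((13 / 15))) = -10176 / 49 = -207.67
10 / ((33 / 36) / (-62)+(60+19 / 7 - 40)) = 52080 / 118219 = 0.44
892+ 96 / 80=4466 / 5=893.20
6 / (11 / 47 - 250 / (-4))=564 / 5897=0.10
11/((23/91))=1001/23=43.52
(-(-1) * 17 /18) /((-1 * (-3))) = 17 /54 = 0.31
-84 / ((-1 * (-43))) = -84 / 43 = -1.95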